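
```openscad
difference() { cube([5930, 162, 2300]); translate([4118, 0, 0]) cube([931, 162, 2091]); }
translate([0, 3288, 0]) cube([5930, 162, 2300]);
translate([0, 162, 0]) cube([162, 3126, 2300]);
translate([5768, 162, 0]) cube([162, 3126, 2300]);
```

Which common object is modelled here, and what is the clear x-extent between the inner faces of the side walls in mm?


A single room. The interior width is 5606 mm.

Four walls enclosing a rectangle with a door in the front wall — a room. Outside width 5930 minus two 162 mm walls gives 5606 mm.


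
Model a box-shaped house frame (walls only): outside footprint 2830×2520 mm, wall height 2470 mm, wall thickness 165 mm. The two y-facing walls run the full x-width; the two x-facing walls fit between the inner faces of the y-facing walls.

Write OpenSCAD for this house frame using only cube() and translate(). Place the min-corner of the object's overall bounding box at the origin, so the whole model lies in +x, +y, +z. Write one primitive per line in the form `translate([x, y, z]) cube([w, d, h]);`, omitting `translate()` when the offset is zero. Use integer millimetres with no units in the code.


cube([2830, 165, 2470]);
translate([0, 2355, 0]) cube([2830, 165, 2470]);
translate([0, 165, 0]) cube([165, 2190, 2470]);
translate([2665, 165, 0]) cube([165, 2190, 2470]);


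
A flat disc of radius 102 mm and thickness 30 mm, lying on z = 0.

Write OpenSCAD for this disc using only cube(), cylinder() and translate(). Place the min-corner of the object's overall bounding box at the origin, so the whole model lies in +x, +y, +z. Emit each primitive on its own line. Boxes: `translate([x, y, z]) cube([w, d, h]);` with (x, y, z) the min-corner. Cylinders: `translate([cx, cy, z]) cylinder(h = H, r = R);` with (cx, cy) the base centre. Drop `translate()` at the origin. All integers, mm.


translate([102, 102, 0]) cylinder(h = 30, r = 102);


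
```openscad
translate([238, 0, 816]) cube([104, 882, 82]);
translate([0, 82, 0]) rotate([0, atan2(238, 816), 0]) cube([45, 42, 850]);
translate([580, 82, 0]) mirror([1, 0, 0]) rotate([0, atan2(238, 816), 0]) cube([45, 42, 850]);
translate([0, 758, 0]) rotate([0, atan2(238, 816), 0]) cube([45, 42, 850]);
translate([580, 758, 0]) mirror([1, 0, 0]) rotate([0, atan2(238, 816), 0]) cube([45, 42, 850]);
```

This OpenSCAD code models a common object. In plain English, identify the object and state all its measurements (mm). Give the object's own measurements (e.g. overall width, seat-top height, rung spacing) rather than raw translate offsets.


A sawhorse. A 104×882×82 mm beam (x, y, z) sits on two A-frame leg pairs. Each pair is two raked legs of 45×42 mm section (42 mm along y) splaying symmetrically in x. Each leg rises 816 mm vertically over 238 mm of horizontal reach and is 850 mm long along its own axis. Every leg's outer bottom edge rests on the floor and its outer top edge meets a bottom edge of the beam — the left legs (tilting toward +x) meet the beam's −x bottom edge, the right legs (their mirror images, tilting toward −x) meet its +x bottom edge — so the leg tops tuck under the beam, the beam's underside is 816 mm above the floor, and the feet are 580 mm apart outside-to-outside with the beam centred between them. The two leg pairs are set in 82 mm from either end of the beam.


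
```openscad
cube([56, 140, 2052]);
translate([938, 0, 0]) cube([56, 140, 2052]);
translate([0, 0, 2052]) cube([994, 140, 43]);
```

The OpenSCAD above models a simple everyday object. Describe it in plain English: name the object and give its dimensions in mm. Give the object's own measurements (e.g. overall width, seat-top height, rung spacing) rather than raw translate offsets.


A door frame. The clear opening is 882 mm wide and 2052 mm high. Two 56 mm wide jambs, 140 mm deep, stand either side of the opening from the floor to the top of the opening. A 43 mm thick head sits across the top of both jambs, spanning the full outside width of the frame.


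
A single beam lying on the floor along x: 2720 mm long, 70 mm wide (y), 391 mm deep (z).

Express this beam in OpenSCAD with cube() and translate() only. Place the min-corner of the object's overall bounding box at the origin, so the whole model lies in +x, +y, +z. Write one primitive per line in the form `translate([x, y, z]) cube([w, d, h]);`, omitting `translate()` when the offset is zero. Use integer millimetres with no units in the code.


cube([2720, 70, 391]);


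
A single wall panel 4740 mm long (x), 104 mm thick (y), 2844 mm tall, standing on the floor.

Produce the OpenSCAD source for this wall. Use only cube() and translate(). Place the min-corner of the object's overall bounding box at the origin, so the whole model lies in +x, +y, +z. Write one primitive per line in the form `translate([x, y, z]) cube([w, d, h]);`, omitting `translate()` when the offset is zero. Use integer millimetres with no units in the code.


cube([4740, 104, 2844]);


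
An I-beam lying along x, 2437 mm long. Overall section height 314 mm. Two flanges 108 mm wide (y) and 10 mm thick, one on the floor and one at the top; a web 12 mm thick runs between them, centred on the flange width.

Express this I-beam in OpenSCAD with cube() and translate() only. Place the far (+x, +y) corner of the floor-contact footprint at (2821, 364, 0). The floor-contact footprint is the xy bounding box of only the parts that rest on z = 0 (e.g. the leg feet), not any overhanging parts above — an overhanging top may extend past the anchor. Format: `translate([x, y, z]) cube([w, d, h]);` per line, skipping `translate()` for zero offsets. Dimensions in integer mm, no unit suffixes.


translate([384, 256, 0]) cube([2437, 108, 10]);
translate([384, 304, 10]) cube([2437, 12, 294]);
translate([384, 256, 304]) cube([2437, 108, 10]);


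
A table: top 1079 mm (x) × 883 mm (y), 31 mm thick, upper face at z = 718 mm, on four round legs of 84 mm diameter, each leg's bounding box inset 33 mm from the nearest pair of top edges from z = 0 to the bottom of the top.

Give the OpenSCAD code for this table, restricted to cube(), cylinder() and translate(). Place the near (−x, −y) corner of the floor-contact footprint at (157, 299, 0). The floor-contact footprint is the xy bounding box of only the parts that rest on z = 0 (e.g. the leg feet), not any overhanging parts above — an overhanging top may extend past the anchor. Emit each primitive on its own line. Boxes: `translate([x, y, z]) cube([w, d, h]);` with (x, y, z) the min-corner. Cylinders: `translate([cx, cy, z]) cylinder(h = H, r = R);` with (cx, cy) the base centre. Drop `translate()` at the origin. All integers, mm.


// leg_h = 718 - 31 = 687
translate([124, 266, 687]) cube([1079, 883, 31]);
translate([199, 341, 0]) cylinder(h = 687, r = 42);
translate([1128, 341, 0]) cylinder(h = 687, r = 42);
translate([199, 1074, 0]) cylinder(h = 687, r = 42);
translate([1128, 1074, 0]) cylinder(h = 687, r = 42);


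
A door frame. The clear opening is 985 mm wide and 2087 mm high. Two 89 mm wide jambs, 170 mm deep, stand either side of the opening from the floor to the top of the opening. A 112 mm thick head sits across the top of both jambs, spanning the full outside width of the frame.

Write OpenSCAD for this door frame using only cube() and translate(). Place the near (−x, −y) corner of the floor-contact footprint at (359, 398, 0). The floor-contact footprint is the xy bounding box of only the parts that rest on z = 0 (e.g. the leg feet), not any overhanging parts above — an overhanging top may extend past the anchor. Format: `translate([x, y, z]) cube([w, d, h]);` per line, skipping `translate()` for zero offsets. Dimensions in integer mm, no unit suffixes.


translate([359, 398, 0]) cube([89, 170, 2087]);
translate([1433, 398, 0]) cube([89, 170, 2087]);
translate([359, 398, 2087]) cube([1163, 170, 112]);


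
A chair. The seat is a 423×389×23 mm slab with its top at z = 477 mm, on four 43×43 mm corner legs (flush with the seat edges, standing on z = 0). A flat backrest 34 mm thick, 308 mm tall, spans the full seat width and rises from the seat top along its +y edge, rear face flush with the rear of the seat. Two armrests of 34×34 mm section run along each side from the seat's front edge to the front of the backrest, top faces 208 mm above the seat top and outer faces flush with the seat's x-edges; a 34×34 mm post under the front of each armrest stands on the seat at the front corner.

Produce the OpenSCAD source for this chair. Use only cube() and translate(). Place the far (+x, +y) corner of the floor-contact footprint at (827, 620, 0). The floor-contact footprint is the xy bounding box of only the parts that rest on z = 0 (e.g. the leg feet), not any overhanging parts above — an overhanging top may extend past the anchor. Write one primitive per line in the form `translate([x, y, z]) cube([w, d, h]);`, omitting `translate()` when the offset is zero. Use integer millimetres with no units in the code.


// leg_h = 477 - 23 = 454
// arm post h = 208 - 34 = 174
translate([404, 231, 454]) cube([423, 389, 23]);
translate([404, 231, 0]) cube([43, 43, 454]);
translate([784, 231, 0]) cube([43, 43, 454]);
translate([404, 577, 0]) cube([43, 43, 454]);
translate([784, 577, 0]) cube([43, 43, 454]);
translate([404, 586, 477]) cube([423, 34, 308]);
translate([404, 231, 651]) cube([34, 355, 34]);
translate([793, 231, 651]) cube([34, 355, 34]);
translate([404, 231, 477]) cube([34, 34, 174]);
translate([793, 231, 477]) cube([34, 34, 174]);


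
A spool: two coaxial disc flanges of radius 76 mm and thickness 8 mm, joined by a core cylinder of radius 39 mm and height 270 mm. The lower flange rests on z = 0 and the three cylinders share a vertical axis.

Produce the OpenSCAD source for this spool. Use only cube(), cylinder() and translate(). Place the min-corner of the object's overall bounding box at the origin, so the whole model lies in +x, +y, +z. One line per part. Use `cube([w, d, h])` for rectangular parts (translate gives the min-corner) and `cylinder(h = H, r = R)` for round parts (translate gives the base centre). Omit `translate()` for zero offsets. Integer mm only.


translate([76, 76, 0]) cylinder(h = 8, r = 76);
translate([76, 76, 8]) cylinder(h = 270, r = 39);
translate([76, 76, 278]) cylinder(h = 8, r = 76);


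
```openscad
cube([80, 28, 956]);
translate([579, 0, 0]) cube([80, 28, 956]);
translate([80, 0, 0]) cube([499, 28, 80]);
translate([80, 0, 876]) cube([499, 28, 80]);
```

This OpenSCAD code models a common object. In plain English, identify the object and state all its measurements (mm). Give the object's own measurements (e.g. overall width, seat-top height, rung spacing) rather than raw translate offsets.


A rectangular picture frame lying in the x–z plane (depth along y). The opening is 499 mm wide (x) by 796 mm tall (z), surrounded by a border 80 mm wide on all four sides. The frame is 28 mm deep and is made of two full-height vertical stiles with two horizontal rails fitted between them.


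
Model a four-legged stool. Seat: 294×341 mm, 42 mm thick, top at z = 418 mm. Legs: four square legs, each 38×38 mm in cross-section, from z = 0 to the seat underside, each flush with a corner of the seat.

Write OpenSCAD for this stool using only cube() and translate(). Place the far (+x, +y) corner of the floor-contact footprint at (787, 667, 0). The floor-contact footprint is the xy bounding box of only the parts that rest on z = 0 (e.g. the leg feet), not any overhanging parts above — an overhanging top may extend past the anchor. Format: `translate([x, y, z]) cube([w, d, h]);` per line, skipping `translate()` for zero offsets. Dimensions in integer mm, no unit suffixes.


translate([493, 326, 376]) cube([294, 341, 42]);
translate([493, 326, 0]) cube([38, 38, 376]);
translate([749, 326, 0]) cube([38, 38, 376]);
translate([493, 629, 0]) cube([38, 38, 376]);
translate([749, 629, 0]) cube([38, 38, 376]);


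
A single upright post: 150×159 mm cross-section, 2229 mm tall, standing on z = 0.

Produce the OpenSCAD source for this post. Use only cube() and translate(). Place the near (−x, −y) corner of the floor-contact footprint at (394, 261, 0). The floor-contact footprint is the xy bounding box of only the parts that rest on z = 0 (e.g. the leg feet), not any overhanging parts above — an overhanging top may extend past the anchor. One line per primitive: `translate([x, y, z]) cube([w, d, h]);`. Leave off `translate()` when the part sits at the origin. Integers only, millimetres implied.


translate([394, 261, 0]) cube([150, 159, 2229]);


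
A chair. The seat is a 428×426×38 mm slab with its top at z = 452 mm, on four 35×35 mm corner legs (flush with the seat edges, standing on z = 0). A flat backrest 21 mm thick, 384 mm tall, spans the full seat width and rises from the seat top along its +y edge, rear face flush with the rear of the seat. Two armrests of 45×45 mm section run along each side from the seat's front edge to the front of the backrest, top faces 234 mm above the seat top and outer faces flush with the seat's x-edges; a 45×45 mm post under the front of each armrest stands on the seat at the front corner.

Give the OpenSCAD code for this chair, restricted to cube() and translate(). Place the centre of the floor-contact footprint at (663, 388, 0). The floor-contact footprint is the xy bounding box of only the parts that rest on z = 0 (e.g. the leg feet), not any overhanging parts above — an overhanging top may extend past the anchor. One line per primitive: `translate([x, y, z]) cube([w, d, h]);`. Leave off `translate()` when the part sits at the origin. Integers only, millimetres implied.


// leg_h = 452 - 38 = 414
// arm post h = 234 - 45 = 189
translate([449, 175, 414]) cube([428, 426, 38]);
translate([449, 175, 0]) cube([35, 35, 414]);
translate([842, 175, 0]) cube([35, 35, 414]);
translate([449, 566, 0]) cube([35, 35, 414]);
translate([842, 566, 0]) cube([35, 35, 414]);
translate([449, 580, 452]) cube([428, 21, 384]);
translate([449, 175, 641]) cube([45, 405, 45]);
translate([832, 175, 641]) cube([45, 405, 45]);
translate([449, 175, 452]) cube([45, 45, 189]);
translate([832, 175, 452]) cube([45, 45, 189]);


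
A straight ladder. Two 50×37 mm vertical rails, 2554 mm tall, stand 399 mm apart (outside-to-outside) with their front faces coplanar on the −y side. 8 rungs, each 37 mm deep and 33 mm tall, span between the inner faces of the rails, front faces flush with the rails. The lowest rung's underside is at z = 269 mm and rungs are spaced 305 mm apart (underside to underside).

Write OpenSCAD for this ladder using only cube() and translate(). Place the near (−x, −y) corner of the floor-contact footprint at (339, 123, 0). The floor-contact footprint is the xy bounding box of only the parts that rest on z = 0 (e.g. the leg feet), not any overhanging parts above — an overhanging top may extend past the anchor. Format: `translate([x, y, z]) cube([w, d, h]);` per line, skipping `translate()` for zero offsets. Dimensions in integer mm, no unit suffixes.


translate([339, 123, 0]) cube([50, 37, 2554]);
translate([688, 123, 0]) cube([50, 37, 2554]);
translate([389, 123, 269]) cube([299, 37, 33]);
translate([389, 123, 574]) cube([299, 37, 33]);
translate([389, 123, 879]) cube([299, 37, 33]);
translate([389, 123, 1184]) cube([299, 37, 33]);
translate([389, 123, 1489]) cube([299, 37, 33]);
translate([389, 123, 1794]) cube([299, 37, 33]);
translate([389, 123, 2099]) cube([299, 37, 33]);
translate([389, 123, 2404]) cube([299, 37, 33]);


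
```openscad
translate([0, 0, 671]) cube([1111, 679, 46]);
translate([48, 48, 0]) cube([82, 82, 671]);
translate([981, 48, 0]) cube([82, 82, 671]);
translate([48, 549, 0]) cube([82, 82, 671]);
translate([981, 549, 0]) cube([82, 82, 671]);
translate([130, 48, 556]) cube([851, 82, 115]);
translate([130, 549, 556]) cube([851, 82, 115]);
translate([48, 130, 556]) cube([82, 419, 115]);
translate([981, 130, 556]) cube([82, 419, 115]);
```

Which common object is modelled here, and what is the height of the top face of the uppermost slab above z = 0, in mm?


A table. The table height is 717 mm.

A 1111×679×46 slab sits at z = 671 on four 82 mm square posts — a table. The top surface is at 671 + 46 = 717 mm.


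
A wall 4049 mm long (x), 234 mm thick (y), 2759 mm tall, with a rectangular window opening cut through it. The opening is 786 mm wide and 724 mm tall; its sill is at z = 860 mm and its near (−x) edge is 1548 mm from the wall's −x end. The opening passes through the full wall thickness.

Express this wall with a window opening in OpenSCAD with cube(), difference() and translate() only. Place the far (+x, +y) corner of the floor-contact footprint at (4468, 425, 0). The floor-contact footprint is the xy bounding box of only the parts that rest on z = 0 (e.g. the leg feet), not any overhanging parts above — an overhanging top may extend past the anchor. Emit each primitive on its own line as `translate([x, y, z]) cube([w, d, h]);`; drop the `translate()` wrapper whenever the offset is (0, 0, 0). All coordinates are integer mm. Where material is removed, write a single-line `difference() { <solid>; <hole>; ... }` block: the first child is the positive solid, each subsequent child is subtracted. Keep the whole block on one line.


difference() { translate([419, 191, 0]) cube([4049, 234, 2759]); translate([1967, 191, 860]) cube([786, 234, 724]); }


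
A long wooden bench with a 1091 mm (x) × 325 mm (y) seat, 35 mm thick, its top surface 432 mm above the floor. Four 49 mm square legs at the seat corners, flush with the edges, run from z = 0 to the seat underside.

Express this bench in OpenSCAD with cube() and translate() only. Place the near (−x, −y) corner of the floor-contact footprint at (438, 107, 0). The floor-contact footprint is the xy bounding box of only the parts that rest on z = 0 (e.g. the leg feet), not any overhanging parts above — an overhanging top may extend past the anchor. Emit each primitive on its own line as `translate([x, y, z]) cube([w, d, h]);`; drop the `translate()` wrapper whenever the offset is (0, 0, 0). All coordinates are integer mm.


translate([438, 107, 397]) cube([1091, 325, 35]);
translate([438, 107, 0]) cube([49, 49, 397]);
translate([438, 383, 0]) cube([49, 49, 397]);
translate([1480, 107, 0]) cube([49, 49, 397]);
translate([1480, 383, 0]) cube([49, 49, 397]);


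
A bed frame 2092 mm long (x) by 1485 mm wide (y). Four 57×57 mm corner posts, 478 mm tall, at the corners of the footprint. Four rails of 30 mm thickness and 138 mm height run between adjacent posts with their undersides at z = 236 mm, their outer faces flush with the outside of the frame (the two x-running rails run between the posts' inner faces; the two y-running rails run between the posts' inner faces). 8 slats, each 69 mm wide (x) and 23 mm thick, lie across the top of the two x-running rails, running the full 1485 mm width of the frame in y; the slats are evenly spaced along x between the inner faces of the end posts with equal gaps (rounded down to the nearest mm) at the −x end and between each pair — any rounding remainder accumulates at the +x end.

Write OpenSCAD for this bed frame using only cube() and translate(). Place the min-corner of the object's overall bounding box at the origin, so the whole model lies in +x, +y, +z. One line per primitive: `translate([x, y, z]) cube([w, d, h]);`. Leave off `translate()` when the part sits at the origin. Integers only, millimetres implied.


cube([57, 57, 478]);
translate([0, 1428, 0]) cube([57, 57, 478]);
translate([2035, 0, 0]) cube([57, 57, 478]);
translate([2035, 1428, 0]) cube([57, 57, 478]);
translate([57, 0, 236]) cube([1978, 30, 138]);
translate([57, 1455, 236]) cube([1978, 30, 138]);
translate([0, 57, 236]) cube([30, 1371, 138]);
translate([2062, 57, 236]) cube([30, 1371, 138]);
translate([215, 0, 374]) cube([69, 1485, 23]);
translate([442, 0, 374]) cube([69, 1485, 23]);
translate([669, 0, 374]) cube([69, 1485, 23]);
translate([896, 0, 374]) cube([69, 1485, 23]);
translate([1123, 0, 374]) cube([69, 1485, 23]);
translate([1350, 0, 374]) cube([69, 1485, 23]);
translate([1577, 0, 374]) cube([69, 1485, 23]);
translate([1804, 0, 374]) cube([69, 1485, 23]);


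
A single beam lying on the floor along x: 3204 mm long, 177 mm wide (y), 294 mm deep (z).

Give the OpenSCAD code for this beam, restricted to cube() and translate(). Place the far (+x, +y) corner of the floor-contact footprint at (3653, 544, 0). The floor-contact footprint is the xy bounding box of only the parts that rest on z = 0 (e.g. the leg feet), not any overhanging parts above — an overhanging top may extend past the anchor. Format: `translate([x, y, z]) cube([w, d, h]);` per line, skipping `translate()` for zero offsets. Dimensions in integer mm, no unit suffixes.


translate([449, 367, 0]) cube([3204, 177, 294]);


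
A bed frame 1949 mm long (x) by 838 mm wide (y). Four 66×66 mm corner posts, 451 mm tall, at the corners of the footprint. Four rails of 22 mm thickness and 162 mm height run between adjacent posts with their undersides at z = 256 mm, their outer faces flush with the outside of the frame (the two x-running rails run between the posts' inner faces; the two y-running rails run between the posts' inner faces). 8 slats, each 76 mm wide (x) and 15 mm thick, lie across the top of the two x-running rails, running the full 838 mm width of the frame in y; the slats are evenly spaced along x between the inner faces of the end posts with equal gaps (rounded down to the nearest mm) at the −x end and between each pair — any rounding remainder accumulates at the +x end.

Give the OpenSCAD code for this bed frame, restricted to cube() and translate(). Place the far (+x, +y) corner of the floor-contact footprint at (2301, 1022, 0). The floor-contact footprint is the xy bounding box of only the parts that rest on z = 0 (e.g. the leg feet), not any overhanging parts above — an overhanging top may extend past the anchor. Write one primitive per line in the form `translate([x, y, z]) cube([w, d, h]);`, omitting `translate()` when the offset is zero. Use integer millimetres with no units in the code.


// slat z = rail_z + rail_h = 256 + 162 = 418
// slat gap = ⌊(1817 − 8·76) / 9⌋ = 134
translate([352, 184, 0]) cube([66, 66, 451]);
translate([352, 956, 0]) cube([66, 66, 451]);
translate([2235, 184, 0]) cube([66, 66, 451]);
translate([2235, 956, 0]) cube([66, 66, 451]);
translate([418, 184, 256]) cube([1817, 22, 162]);
translate([418, 1000, 256]) cube([1817, 22, 162]);
translate([352, 250, 256]) cube([22, 706, 162]);
translate([2279, 250, 256]) cube([22, 706, 162]);
translate([552, 184, 418]) cube([76, 838, 15]);
translate([762, 184, 418]) cube([76, 838, 15]);
translate([972, 184, 418]) cube([76, 838, 15]);
translate([1182, 184, 418]) cube([76, 838, 15]);
translate([1392, 184, 418]) cube([76, 838, 15]);
translate([1602, 184, 418]) cube([76, 838, 15]);
translate([1812, 184, 418]) cube([76, 838, 15]);
translate([2022, 184, 418]) cube([76, 838, 15]);


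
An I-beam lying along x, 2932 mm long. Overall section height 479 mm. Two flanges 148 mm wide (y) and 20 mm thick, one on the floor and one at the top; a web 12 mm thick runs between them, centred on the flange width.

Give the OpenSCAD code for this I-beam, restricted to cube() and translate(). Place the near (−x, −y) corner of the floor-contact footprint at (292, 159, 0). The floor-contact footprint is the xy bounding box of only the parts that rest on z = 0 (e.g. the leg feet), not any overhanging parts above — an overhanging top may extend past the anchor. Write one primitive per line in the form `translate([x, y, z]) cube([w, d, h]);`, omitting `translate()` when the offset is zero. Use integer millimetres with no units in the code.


translate([292, 159, 0]) cube([2932, 148, 20]);
translate([292, 227, 20]) cube([2932, 12, 439]);
translate([292, 159, 459]) cube([2932, 148, 20]);


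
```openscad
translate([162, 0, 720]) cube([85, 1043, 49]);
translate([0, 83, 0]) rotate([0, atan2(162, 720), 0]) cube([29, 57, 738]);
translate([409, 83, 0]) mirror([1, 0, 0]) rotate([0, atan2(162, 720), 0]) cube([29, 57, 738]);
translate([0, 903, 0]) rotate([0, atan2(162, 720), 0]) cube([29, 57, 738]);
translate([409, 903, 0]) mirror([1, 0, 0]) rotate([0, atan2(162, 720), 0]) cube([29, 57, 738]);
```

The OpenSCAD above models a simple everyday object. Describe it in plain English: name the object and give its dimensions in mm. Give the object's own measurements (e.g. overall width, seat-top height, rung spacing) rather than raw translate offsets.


A sawhorse. A 85×1043×49 mm beam (x, y, z) sits on two A-frame leg pairs. Each pair is two raked legs of 29×57 mm section (57 mm along y) splaying symmetrically in x. Each leg rises 720 mm vertically over 162 mm of horizontal reach and is 738 mm long along its own axis. Every leg's outer bottom edge rests on the floor and its outer top edge meets a bottom edge of the beam — the left legs (tilting toward +x) meet the beam's −x bottom edge, the right legs (their mirror images, tilting toward −x) meet its +x bottom edge — so the leg tops tuck under the beam, the beam's underside is 720 mm above the floor, and the feet are 409 mm apart outside-to-outside with the beam centred between them. The two leg pairs are set in 83 mm from either end of the beam.


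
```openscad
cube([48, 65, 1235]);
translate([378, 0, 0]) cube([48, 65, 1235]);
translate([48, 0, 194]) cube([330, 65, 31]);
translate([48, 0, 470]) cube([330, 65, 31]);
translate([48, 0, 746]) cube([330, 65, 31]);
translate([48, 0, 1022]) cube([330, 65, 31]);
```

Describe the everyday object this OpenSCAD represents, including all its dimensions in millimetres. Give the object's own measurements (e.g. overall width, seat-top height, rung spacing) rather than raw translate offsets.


A straight ladder. Two 48×65 mm vertical rails, 1235 mm tall, stand 426 mm apart (outside-to-outside) with their front faces coplanar on the −y side. 4 rungs, each 65 mm deep and 31 mm tall, span between the inner faces of the rails, front faces flush with the rails. The lowest rung's underside is at z = 194 mm and rungs are spaced 276 mm apart (underside to underside).


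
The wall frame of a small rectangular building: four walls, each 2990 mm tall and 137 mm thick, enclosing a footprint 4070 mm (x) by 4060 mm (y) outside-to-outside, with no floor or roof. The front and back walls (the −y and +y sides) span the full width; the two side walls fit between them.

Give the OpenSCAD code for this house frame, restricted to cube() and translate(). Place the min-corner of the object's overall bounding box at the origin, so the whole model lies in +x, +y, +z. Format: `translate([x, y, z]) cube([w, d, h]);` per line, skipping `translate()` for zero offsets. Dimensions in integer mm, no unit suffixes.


cube([4070, 137, 2990]);
translate([0, 3923, 0]) cube([4070, 137, 2990]);
translate([0, 137, 0]) cube([137, 3786, 2990]);
translate([3933, 137, 0]) cube([137, 3786, 2990]);


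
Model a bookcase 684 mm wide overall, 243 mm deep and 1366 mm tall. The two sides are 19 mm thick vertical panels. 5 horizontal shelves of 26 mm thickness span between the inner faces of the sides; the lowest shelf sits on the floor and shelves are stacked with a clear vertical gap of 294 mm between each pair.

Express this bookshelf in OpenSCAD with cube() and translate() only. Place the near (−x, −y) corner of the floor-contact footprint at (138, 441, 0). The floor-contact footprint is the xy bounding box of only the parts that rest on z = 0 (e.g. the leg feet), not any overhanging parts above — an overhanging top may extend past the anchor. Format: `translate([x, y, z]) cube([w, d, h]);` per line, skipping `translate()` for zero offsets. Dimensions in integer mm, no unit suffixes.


translate([138, 441, 0]) cube([19, 243, 1366]);
translate([803, 441, 0]) cube([19, 243, 1366]);
translate([157, 441, 0]) cube([646, 243, 26]);
translate([157, 441, 320]) cube([646, 243, 26]);
translate([157, 441, 640]) cube([646, 243, 26]);
translate([157, 441, 960]) cube([646, 243, 26]);
translate([157, 441, 1280]) cube([646, 243, 26]);


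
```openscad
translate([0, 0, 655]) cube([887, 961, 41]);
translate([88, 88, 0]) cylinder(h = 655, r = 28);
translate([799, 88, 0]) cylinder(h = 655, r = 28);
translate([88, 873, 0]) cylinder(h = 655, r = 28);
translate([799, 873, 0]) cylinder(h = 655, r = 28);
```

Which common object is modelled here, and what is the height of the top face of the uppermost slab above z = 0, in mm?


A table. The table height is 696 mm.

A 887×961×41 slab sits at z = 655 on four Ø56 mm round legs — a table. The top surface is at 655 + 41 = 696 mm.


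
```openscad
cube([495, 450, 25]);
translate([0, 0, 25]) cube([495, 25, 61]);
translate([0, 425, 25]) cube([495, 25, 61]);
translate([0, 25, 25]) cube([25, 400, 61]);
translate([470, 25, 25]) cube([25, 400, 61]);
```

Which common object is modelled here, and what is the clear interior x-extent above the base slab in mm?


An open box. The internal width is 445 mm.

A 495×450 base slab with four walls standing on it — an open box. The base is 495 mm wide and the walls are 25 mm thick, so the internal width is 495 − 2 × 25 = 445 mm.


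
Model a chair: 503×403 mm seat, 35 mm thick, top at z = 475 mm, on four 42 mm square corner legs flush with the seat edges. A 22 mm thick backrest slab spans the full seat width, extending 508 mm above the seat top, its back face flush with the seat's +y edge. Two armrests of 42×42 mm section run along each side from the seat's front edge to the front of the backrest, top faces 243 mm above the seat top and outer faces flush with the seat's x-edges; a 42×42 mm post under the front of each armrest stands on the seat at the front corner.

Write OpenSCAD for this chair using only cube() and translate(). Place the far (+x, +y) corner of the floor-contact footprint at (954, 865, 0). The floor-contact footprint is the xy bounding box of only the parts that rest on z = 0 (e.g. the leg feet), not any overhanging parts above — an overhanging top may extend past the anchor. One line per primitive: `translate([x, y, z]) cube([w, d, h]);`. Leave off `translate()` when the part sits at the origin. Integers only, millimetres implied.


translate([451, 462, 440]) cube([503, 403, 35]);
translate([451, 462, 0]) cube([42, 42, 440]);
translate([912, 462, 0]) cube([42, 42, 440]);
translate([451, 823, 0]) cube([42, 42, 440]);
translate([912, 823, 0]) cube([42, 42, 440]);
translate([451, 843, 475]) cube([503, 22, 508]);
translate([451, 462, 676]) cube([42, 381, 42]);
translate([912, 462, 676]) cube([42, 381, 42]);
translate([451, 462, 475]) cube([42, 42, 201]);
translate([912, 462, 475]) cube([42, 42, 201]);


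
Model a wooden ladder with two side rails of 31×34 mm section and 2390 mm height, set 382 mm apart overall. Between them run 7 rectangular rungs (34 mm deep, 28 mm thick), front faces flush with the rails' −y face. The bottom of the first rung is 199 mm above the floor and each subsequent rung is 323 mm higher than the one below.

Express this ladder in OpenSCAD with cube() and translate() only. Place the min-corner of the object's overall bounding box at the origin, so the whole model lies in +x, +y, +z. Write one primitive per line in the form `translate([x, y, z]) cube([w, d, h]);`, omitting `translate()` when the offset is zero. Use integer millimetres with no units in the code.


cube([31, 34, 2390]);
translate([351, 0, 0]) cube([31, 34, 2390]);
translate([31, 0, 199]) cube([320, 34, 28]);
translate([31, 0, 522]) cube([320, 34, 28]);
translate([31, 0, 845]) cube([320, 34, 28]);
translate([31, 0, 1168]) cube([320, 34, 28]);
translate([31, 0, 1491]) cube([320, 34, 28]);
translate([31, 0, 1814]) cube([320, 34, 28]);
translate([31, 0, 2137]) cube([320, 34, 28]);


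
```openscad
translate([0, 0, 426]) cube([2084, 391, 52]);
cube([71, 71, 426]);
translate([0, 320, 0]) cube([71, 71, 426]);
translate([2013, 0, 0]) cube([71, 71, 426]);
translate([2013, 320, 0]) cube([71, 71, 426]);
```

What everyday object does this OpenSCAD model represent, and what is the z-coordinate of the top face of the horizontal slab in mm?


A bench. The seat-top height is 478 mm.

A long slab on four corner posts — a bench. The slab sits at z = 426 with thickness 52, so the top is 426 + 52 = 478 mm.


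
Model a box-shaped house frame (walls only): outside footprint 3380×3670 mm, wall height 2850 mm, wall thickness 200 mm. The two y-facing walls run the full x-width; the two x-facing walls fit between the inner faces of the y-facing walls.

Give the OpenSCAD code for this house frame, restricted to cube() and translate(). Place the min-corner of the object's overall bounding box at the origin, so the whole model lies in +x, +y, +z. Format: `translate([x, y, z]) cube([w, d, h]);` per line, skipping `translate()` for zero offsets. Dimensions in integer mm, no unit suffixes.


cube([3380, 200, 2850]);
translate([0, 3470, 0]) cube([3380, 200, 2850]);
translate([0, 200, 0]) cube([200, 3270, 2850]);
translate([3180, 200, 0]) cube([200, 3270, 2850]);


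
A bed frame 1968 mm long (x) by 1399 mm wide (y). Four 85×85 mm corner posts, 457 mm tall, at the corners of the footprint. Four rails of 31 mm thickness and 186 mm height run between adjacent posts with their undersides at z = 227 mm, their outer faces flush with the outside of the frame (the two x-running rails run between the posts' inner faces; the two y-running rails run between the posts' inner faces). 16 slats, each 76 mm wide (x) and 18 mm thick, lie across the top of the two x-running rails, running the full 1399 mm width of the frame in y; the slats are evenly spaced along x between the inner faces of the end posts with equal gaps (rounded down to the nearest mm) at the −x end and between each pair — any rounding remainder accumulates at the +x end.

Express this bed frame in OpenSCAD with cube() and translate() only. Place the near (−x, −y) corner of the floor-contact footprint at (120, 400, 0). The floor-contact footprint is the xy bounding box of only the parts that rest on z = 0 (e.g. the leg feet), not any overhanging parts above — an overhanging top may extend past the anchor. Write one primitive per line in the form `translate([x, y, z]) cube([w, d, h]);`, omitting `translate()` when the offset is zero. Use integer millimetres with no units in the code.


// slat z = rail_z + rail_h = 227 + 186 = 413
// slat gap = ⌊(1798 − 16·76) / 17⌋ = 34
translate([120, 400, 0]) cube([85, 85, 457]);
translate([120, 1714, 0]) cube([85, 85, 457]);
translate([2003, 400, 0]) cube([85, 85, 457]);
translate([2003, 1714, 0]) cube([85, 85, 457]);
translate([205, 400, 227]) cube([1798, 31, 186]);
translate([205, 1768, 227]) cube([1798, 31, 186]);
translate([120, 485, 227]) cube([31, 1229, 186]);
translate([2057, 485, 227]) cube([31, 1229, 186]);
translate([239, 400, 413]) cube([76, 1399, 18]);
translate([349, 400, 413]) cube([76, 1399, 18]);
translate([459, 400, 413]) cube([76, 1399, 18]);
translate([569, 400, 413]) cube([76, 1399, 18]);
translate([679, 400, 413]) cube([76, 1399, 18]);
translate([789, 400, 413]) cube([76, 1399, 18]);
translate([899, 400, 413]) cube([76, 1399, 18]);
translate([1009, 400, 413]) cube([76, 1399, 18]);
translate([1119, 400, 413]) cube([76, 1399, 18]);
translate([1229, 400, 413]) cube([76, 1399, 18]);
translate([1339, 400, 413]) cube([76, 1399, 18]);
translate([1449, 400, 413]) cube([76, 1399, 18]);
translate([1559, 400, 413]) cube([76, 1399, 18]);
translate([1669, 400, 413]) cube([76, 1399, 18]);
translate([1779, 400, 413]) cube([76, 1399, 18]);
translate([1889, 400, 413]) cube([76, 1399, 18]);


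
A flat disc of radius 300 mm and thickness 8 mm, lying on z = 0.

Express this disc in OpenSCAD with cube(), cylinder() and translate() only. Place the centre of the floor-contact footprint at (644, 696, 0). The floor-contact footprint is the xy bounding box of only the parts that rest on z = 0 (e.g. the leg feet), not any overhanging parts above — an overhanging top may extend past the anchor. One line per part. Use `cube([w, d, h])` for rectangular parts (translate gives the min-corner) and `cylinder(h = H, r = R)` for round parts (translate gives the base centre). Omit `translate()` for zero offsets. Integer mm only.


translate([644, 696, 0]) cylinder(h = 8, r = 300);


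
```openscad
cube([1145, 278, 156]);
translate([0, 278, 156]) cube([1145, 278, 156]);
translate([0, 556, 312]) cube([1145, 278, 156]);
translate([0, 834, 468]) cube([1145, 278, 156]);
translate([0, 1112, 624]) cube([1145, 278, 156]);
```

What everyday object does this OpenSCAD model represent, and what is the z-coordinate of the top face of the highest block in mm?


A staircase. The total rise is 780 mm.

5 identical blocks, each offset up and back from the previous — a staircase. Each step is 156 mm tall and there are 5 of them, so the total rise is 5 × 156 = 780 mm.


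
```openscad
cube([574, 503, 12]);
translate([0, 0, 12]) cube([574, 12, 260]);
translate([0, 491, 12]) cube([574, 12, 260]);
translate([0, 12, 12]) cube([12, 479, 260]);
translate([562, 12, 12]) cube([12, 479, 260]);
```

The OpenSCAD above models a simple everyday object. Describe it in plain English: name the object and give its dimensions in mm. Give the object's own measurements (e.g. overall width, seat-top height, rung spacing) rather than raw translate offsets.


An open-topped rectangular box: outside dimensions 574×503×272 mm, with a uniform wall and base thickness of 12 mm. The base is a full 574×503 slab on the floor; four walls sit on top of the base. The front and back walls (the −y and +y sides) span the full width; the two side walls fit between them.


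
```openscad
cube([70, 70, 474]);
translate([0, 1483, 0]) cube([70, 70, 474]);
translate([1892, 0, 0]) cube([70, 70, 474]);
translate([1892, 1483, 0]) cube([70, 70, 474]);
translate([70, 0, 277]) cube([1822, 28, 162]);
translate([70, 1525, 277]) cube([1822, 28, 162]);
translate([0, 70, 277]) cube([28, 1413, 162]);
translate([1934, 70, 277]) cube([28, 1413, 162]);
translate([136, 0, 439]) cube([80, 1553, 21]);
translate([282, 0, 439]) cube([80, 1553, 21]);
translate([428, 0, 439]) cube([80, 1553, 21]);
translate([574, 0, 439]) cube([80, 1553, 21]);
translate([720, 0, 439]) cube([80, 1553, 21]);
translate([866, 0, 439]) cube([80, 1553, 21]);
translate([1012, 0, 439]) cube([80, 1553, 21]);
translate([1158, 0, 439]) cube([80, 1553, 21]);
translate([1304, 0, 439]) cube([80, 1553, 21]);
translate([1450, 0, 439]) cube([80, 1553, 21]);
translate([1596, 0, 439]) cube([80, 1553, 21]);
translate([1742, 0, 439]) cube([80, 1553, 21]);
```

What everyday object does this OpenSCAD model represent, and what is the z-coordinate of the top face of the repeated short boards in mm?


A bed frame. The slat-top height is 460 mm.

Four posts, four rails, and a row of slats — a bed frame. Slats sit on the rails at z = 277 + 162 = 439; with slat thickness 21, the top is 460 mm.


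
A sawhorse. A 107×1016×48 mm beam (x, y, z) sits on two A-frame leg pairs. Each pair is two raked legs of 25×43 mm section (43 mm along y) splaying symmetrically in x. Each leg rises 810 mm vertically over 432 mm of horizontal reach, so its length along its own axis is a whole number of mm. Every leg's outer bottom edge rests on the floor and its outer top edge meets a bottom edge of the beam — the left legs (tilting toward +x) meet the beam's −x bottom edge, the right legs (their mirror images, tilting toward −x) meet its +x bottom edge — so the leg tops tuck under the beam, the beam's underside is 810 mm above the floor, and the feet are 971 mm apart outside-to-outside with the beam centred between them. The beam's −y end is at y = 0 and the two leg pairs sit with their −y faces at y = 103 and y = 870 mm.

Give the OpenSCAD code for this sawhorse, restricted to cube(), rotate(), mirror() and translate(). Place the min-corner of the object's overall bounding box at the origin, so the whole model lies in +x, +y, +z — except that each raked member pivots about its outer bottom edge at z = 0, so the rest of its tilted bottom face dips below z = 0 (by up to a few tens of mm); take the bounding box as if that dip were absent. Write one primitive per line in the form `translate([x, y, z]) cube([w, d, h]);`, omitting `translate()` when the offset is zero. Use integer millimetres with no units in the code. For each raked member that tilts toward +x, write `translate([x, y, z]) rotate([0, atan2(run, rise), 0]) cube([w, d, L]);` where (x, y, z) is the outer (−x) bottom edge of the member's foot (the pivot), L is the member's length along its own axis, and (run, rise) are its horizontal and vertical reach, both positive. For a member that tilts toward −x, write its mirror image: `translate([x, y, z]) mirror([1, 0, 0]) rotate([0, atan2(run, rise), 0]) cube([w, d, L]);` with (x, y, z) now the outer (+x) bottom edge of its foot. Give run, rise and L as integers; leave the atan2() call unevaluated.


translate([432, 0, 810]) cube([107, 1016, 48]);
translate([0, 103, 0]) rotate([0, atan2(432, 810), 0]) cube([25, 43, 918]);
translate([971, 103, 0]) mirror([1, 0, 0]) rotate([0, atan2(432, 810), 0]) cube([25, 43, 918]);
translate([0, 870, 0]) rotate([0, atan2(432, 810), 0]) cube([25, 43, 918]);
translate([971, 870, 0]) mirror([1, 0, 0]) rotate([0, atan2(432, 810), 0]) cube([25, 43, 918]);
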